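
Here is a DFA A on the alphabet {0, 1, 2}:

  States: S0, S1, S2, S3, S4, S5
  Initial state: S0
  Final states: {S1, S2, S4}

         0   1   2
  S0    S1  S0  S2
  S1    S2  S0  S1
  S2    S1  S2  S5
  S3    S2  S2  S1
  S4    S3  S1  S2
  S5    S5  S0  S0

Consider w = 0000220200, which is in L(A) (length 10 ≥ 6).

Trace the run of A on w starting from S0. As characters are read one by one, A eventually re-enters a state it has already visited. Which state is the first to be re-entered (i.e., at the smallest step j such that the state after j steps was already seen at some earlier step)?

State sequence: S0 -0-> S1 -0-> S2 -0-> S1 -0-> S2 -2-> S5 -2-> S0 -0-> S1 -2-> S1 -0-> S2 -0-> S1
First repeat at step 3: S1 was already visited.

The earliest repeat is at step j = 3: A is in S1, which it already visited at step i = 1.
The DFA has 6 states, so the proof of the pumping lemma guarantees a repeated state among the first 6+1 visited; the segment between the two visits is the pumpable y.

S1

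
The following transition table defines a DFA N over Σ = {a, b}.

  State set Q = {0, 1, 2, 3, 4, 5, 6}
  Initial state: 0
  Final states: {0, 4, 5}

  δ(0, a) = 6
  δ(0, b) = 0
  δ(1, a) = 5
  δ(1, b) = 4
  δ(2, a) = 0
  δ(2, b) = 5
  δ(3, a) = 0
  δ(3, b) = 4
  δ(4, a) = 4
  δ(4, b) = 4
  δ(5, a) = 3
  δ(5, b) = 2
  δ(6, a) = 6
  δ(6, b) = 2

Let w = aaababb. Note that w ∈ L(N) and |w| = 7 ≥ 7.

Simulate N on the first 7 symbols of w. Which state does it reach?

State sequence: 0 -a-> 6 -a-> 6 -a-> 6 -b-> 2 -a-> 0 -b-> 0 -b-> 0

After reading 7 characters, N is in state 0.

0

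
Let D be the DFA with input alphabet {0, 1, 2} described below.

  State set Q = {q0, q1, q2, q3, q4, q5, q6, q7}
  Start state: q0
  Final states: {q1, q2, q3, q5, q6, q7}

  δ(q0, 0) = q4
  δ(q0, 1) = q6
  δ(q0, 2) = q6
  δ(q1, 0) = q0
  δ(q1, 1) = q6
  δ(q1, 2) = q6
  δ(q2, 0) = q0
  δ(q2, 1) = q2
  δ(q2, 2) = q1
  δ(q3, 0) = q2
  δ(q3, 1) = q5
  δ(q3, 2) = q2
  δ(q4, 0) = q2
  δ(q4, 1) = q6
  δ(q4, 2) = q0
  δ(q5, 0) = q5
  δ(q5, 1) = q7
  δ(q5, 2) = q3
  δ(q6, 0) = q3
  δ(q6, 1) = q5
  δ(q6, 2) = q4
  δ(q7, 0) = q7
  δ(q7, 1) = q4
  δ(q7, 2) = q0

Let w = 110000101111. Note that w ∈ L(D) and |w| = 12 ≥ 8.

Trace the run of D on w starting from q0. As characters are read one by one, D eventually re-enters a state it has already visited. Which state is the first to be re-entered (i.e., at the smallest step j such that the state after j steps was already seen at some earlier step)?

q5

Run of D on w = 1 1 0 0 0 0 1 0 1 1 1 1:
  step 0: q0  (start)
  step 1: q6  (read 1: q0→q6)
  step 2: q5  (read 1: q6→q5)
  step 3: q5  (read 0: q5→q5)   ← first repeat (q5 seen earlier)
  step 4: q5  (read 0: q5→q5)
  step 5: q5  (read 0: q5→q5)
  step 6: q5  (read 0: q5→q5)
  step 7: q7  (read 1: q5→q7)
  step 8: q7  (read 0: q7→q7)
  step 9: q4  (read 1: q7→q4)
  step 10: q6  (read 1: q4→q6)
  step 11: q5  (read 1: q6→q5)
  step 12: q7  (read 1: q5→q7)

The earliest repeat is at step j = 3: D is in q5, which it already visited at step i = 2.
Since D has 8 states, any run of length ≥ 8 visits 8+1 states, so by pigeonhole some state repeats within the first 8 steps — that repeat gives the pumpable loop.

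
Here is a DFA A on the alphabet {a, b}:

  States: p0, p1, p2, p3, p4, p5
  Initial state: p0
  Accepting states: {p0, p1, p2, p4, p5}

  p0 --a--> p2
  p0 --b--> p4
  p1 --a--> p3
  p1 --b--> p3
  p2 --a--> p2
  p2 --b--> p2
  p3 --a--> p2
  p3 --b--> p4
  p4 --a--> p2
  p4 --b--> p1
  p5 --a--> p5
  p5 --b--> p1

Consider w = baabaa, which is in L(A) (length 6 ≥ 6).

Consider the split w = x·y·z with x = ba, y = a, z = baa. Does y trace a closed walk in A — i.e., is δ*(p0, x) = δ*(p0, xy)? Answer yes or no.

yes

Run of A on the first 3 characters of w = b a a:
  step 0: p0  (start)
  step 1: p4  (read b: p0→p4)
  step 2: p2  (read a: p4→p2)
  step 3: p2  (read a: p2→p2)

After x (step 2): p2. After xy (step 3): p2.
They match, so y = a drives A around a cycle from p2 back to itself; pumping y any number of times keeps A in p2 before reading z, and xyⁱz ∈ L(A) for every i ≥ 0.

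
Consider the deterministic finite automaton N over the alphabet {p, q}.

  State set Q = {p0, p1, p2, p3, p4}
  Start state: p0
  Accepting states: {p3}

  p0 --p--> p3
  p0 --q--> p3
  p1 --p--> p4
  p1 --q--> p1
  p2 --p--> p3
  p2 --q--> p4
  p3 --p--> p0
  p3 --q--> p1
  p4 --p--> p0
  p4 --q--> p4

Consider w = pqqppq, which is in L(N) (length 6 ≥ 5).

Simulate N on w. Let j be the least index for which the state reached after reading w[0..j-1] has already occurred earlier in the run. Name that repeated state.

p1

Run of N on w = p q q p p q:
  step 0: p0  (start)
  step 1: p3  (read p: p0→p3)
  step 2: p1  (read q: p3→p1)
  step 3: p1  (read q: p1→p1)   ← first repeat (p1 seen earlier)
  step 4: p4  (read p: p1→p4)
  step 5: p0  (read p: p4→p0)
  step 6: p3  (read q: p0→p3)

The earliest repeat is at step j = 3: N is in p1, which it already visited at step i = 2.
Since N has 5 states, any run of length ≥ 5 visits 5+1 states, so by pigeonhole some state repeats within the first 5 steps — that repeat gives the pumpable loop.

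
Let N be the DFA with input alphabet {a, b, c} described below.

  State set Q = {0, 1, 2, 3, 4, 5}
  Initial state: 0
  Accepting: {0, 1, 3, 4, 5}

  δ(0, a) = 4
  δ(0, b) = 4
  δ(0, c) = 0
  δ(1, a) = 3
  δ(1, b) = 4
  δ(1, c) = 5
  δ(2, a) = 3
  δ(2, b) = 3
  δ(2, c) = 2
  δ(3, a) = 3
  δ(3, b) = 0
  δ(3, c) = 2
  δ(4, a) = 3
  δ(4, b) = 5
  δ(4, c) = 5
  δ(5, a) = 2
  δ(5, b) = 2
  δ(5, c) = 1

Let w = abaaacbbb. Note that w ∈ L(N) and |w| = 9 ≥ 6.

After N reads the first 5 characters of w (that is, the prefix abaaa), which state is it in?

3

State sequence: 0 -a-> 4 -b-> 5 -a-> 2 -a-> 3 -a-> 3

After reading 5 characters, N is in state 3.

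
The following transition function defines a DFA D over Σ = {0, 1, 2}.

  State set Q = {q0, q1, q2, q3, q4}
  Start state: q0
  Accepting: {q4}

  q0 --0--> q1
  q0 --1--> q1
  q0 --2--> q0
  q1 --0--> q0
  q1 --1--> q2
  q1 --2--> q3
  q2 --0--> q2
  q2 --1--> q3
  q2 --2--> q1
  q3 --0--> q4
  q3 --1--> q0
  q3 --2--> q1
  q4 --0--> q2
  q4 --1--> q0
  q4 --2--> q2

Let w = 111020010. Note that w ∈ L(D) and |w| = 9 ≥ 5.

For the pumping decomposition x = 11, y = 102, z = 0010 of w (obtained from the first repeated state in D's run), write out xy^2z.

xy^2z = 11·102·102·0010 = 111021020010.
Reading y = 102 takes D from q2 back to q2, so after x·y·y the machine is still in q2, and z then leads to the accepting state q4. Hence 111021020010 ∈ L(D).

111021020010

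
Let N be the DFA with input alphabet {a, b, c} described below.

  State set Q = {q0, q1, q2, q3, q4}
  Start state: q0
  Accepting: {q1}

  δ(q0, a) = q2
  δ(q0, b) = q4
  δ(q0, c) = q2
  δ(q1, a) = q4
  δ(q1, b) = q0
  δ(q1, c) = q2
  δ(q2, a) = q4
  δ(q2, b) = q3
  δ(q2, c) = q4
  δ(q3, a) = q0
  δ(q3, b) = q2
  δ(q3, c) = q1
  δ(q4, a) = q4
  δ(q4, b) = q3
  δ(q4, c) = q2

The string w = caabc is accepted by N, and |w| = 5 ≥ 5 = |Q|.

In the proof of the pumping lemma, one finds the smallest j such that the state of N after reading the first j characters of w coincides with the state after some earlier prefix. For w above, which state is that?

q4

Run of N on w = c a a b c:
  step 0: q0  (start)
  step 1: q2  (read c: q0→q2)
  step 2: q4  (read a: q2→q4)
  step 3: q4  (read a: q4→q4)   ← first repeat (q4 seen earlier)
  step 4: q3  (read b: q4→q3)
  step 5: q1  (read c: q3→q1)

The earliest repeat is at step j = 3: N is in q4, which it already visited at step i = 2.
With |Q| = 5, pigeonhole forces a state repeat no later than step 5; the substring read between the first and second visits to that state can be pumped.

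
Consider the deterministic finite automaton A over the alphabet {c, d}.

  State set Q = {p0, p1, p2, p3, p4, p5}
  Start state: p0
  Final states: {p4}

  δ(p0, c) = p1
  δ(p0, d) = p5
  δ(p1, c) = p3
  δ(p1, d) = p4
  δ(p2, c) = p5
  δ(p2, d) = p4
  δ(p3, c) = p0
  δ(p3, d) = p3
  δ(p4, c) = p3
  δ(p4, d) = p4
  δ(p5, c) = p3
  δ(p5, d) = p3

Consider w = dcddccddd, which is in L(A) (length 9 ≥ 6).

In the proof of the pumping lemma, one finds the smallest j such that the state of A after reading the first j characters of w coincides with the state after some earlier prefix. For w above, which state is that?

p3

Run of A on w = d c d d c c d d d:
  step 0: p0  (start)
  step 1: p5  (read d: p0→p5)
  step 2: p3  (read c: p5→p3)
  step 3: p3  (read d: p3→p3)   ← first repeat (p3 seen earlier)
  step 4: p3  (read d: p3→p3)
  step 5: p0  (read c: p3→p0)
  step 6: p1  (read c: p0→p1)
  step 7: p4  (read d: p1→p4)
  step 8: p4  (read d: p4→p4)
  step 9: p4  (read d: p4→p4)

The earliest repeat is at step j = 3: A is in p3, which it already visited at step i = 2.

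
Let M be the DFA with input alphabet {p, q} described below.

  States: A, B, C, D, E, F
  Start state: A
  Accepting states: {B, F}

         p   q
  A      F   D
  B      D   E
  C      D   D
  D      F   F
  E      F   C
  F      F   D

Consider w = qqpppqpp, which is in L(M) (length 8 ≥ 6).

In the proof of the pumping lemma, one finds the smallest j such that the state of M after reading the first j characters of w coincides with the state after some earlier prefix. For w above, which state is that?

State sequence: A -q-> D -q-> F -p-> F -p-> F -p-> F -q-> D -p-> F -p-> F
First repeat at step 3: F was already visited.

The earliest repeat is at step j = 3: M is in F, which it already visited at step i = 2.
Pumping length from the standard proof: p = 6 (the number of states). The repeated state found above gives |xy| = j ≤ 6 and |y| = j − i ≥ 1.

F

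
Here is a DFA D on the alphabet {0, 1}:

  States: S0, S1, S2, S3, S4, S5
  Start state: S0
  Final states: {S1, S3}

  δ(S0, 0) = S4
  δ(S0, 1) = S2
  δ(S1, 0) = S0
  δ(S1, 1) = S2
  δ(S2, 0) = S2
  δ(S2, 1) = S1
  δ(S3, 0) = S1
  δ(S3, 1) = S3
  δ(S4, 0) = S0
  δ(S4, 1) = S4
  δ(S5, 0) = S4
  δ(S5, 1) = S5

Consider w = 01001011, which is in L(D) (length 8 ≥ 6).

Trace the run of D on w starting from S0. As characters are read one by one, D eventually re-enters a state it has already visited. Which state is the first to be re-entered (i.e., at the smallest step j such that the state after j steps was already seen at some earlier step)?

S4

Run of D on w = 0 1 0 0 1 0 1 1:
  step 0: S0  (start)
  step 1: S4  (read 0: S0→S4)
  step 2: S4  (read 1: S4→S4)   ← first repeat (S4 seen earlier)
  step 3: S0  (read 0: S4→S0)
  step 4: S4  (read 0: S0→S4)
  step 5: S4  (read 1: S4→S4)
  step 6: S0  (read 0: S4→S0)
  step 7: S2  (read 1: S0→S2)
  step 8: S1  (read 1: S2→S1)

The earliest repeat is at step j = 2: D is in S4, which it already visited at step i = 1.
Since D has 6 states, any run of length ≥ 6 visits 6+1 states, so by pigeonhole some state repeats within the first 6 steps — that repeat gives the pumpable loop.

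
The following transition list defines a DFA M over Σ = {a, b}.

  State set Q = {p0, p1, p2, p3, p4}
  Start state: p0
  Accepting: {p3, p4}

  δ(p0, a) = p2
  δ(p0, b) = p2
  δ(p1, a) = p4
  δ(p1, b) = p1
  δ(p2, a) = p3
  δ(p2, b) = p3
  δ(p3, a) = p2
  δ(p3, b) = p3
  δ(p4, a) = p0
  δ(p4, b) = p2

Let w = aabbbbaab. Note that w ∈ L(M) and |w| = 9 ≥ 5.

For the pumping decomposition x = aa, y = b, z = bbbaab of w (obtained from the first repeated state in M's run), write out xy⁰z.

aabbbaab

xy⁰z = xz = aa·bbbaab = aabbbaab.
Reading y = b takes M from p3 back to p3, so after x the machine is still in p3, and z then leads to the accepting state p3. Hence aabbbaab ∈ L(M).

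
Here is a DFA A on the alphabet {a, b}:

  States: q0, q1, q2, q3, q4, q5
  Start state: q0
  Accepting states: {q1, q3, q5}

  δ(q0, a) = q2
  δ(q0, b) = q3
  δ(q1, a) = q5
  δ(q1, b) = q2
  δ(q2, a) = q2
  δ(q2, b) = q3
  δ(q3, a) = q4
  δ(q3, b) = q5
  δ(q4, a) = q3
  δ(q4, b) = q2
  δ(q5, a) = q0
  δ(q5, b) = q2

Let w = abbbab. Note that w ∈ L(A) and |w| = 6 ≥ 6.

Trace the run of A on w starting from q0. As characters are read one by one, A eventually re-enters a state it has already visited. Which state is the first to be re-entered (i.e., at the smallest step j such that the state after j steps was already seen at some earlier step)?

State sequence: q0 -a-> q2 -b-> q3 -b-> q5 -b-> q2 -a-> q2 -b-> q3
First repeat at step 4: q2 was already visited.

The earliest repeat is at step j = 4: A is in q2, which it already visited at step i = 1.

q2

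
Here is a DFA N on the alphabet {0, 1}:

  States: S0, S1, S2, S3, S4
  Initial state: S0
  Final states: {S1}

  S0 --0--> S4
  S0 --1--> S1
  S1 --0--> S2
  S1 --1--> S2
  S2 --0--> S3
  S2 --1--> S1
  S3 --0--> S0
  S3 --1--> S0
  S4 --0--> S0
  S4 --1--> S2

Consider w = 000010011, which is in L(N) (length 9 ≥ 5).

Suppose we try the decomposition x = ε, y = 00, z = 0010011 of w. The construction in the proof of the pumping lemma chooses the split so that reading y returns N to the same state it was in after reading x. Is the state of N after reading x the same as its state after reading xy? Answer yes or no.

yes

State sequence: S0 -0-> S4 -0-> S0

After x (step 0): S0. After xy (step 2): S0.
They match, so y = 00 drives N around a cycle from S0 back to itself; pumping y any number of times keeps N in S0 before reading z, and xyⁱz ∈ L(N) for every i ≥ 0.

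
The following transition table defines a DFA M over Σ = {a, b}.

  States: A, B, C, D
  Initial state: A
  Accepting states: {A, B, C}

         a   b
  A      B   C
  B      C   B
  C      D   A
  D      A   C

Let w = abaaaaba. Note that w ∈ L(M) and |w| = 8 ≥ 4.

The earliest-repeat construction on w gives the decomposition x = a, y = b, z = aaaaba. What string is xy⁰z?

aaaaaba

xy⁰z = xz = a·aaaaba = aaaaaba.
Reading y = b takes M from B back to B, so after x the machine is still in B, and z then leads to the accepting state C. Hence aaaaaba ∈ L(M).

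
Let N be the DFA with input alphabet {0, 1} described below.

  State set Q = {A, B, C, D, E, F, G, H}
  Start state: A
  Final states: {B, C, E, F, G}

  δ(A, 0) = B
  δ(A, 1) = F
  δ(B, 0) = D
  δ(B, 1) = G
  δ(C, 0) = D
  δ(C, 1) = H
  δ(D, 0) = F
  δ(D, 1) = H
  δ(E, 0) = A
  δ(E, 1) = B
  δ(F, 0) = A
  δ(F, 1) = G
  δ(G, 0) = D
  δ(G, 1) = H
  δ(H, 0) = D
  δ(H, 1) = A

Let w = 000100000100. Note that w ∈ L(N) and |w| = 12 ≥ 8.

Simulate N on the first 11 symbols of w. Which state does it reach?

D

State sequence: A -0-> B -0-> D -0-> F -1-> G -0-> D -0-> F -0-> A -0-> B -0-> D -1-> H -0-> D

After reading 11 characters, N is in state D.
(This kind of state-tracing is the core of the pumping-lemma construction: with 8 states, pigeonhole forces a repeat within the first 8 steps.)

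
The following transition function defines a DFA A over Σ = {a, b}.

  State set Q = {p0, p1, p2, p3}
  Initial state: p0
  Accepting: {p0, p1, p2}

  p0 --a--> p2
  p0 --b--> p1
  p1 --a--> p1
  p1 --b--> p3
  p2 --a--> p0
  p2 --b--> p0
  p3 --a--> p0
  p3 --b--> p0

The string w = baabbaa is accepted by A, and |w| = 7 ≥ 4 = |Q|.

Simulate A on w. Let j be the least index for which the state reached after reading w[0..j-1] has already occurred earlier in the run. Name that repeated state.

p1

State sequence: p0 -b-> p1 -a-> p1 -a-> p1 -b-> p3 -b-> p0 -a-> p2 -a-> p0
First repeat at step 2: p1 was already visited.

The earliest repeat is at step j = 2: A is in p1, which it already visited at step i = 1.
Pumping length from the standard proof: p = 4 (the number of states). The repeated state found above gives |xy| = j ≤ 4 and |y| = j − i ≥ 1.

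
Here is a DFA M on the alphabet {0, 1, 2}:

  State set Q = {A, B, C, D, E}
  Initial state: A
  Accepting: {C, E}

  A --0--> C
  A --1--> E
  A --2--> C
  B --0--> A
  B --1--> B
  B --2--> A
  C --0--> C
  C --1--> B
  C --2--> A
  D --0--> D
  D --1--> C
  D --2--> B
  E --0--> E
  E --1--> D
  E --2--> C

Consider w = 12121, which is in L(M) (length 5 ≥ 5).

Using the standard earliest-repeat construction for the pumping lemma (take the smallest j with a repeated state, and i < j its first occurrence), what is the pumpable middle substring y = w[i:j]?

Run of M on w = 1 2 1 2 1:
  step 0: A  (start)
  step 1: E  (read 1: A→E)
  step 2: C  (read 2: E→C)
  step 3: B  (read 1: C→B)
  step 4: A  (read 2: B→A)   ← first repeat (A seen earlier)
  step 5: E  (read 1: A→E)

So i = 0, j = 4, giving x = w[0:0] = ε, y = w[0:4] = 1212, z = w[4:5] = 1.
Check: |xy| = 4 ≤ 5 and |y| = 4 ≥ 1. Reading y takes M from A back to A, so every xyⁱz is accepted.

1212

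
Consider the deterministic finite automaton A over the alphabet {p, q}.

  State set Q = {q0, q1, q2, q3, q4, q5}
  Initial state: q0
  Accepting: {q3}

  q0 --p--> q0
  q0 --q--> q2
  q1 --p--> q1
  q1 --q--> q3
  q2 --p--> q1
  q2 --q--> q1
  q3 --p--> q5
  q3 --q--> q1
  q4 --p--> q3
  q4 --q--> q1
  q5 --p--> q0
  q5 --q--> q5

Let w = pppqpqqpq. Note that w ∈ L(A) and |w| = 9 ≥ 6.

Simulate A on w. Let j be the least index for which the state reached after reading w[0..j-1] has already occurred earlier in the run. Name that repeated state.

q0

Run of A on w = p p p q p q q p q:
  step 0: q0  (start)
  step 1: q0  (read p: q0→q0)   ← first repeat (q0 seen earlier)
  step 2: q0  (read p: q0→q0)
  step 3: q0  (read p: q0→q0)
  step 4: q2  (read q: q0→q2)
  step 5: q1  (read p: q2→q1)
  step 6: q3  (read q: q1→q3)
  step 7: q1  (read q: q3→q1)
  step 8: q1  (read p: q1→q1)
  step 9: q3  (read q: q1→q3)

The earliest repeat is at step j = 1: A is in q0, which it already visited at step i = 0.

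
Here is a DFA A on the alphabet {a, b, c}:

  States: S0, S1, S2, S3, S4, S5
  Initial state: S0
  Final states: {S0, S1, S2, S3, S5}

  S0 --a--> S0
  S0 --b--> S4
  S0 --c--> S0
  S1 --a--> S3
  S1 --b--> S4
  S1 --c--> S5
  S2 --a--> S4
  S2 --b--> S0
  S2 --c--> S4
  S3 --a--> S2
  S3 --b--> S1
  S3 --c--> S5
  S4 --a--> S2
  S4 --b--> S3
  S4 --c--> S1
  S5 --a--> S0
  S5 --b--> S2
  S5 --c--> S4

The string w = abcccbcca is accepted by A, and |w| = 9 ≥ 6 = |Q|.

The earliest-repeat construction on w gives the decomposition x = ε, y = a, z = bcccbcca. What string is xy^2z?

aabcccbcca

xy^2z = ε·a·a·bcccbcca = aabcccbcca.
Reading y = a takes A from S0 back to S0, so after x·y·y the machine is still in S0, and z then leads to the accepting state S2. Hence aabcccbcca ∈ L(A).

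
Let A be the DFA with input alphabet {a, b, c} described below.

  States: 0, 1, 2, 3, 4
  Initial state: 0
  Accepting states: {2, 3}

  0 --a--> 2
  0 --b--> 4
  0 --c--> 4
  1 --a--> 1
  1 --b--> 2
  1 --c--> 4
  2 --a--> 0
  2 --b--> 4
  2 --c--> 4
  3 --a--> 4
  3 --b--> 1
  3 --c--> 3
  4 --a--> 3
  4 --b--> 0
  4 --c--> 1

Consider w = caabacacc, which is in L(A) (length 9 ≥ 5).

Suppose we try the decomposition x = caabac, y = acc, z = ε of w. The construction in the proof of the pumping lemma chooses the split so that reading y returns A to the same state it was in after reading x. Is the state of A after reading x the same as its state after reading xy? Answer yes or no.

Run of A on the first 9 characters of w = c a a b a c a c c:
  step 0: 0  (start)
  step 1: 4  (read c: 0→4)
  step 2: 3  (read a: 4→3)
  step 3: 4  (read a: 3→4)
  step 4: 0  (read b: 4→0)
  step 5: 2  (read a: 0→2)
  step 6: 4  (read c: 2→4)
  step 7: 3  (read a: 4→3)
  step 8: 3  (read c: 3→3)
  step 9: 3  (read c: 3→3)

After x (step 6): 4. After xy (step 9): 3.
They differ (4 ≠ 3), so y is not a cycle from the state after x; this split is not the one the pumping-lemma construction produces, and pumping y need not keep the string in L(A).

no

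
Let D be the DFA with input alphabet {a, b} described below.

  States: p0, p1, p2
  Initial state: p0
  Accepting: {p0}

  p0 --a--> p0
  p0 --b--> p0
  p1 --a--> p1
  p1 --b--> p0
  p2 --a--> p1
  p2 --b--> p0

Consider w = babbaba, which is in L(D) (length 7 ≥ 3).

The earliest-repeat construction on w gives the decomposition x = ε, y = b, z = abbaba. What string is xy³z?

bbbabbaba

xy^3z = ε·b·b·b·abbaba = bbbabbaba.
Reading y = b takes D from p0 back to p0, so after x·y·y·y the machine is still in p0, and z then leads to the accepting state p0. Hence bbbabbaba ∈ L(D).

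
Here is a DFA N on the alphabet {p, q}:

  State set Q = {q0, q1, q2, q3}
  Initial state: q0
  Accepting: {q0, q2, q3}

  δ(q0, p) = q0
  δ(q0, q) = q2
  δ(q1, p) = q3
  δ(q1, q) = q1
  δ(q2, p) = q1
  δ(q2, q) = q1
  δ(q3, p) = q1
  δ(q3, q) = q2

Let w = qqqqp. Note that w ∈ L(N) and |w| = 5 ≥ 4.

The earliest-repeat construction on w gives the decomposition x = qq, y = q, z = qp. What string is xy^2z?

xy^2z = qq·q·q·qp = qqqqqp.
Reading y = q takes N from q1 back to q1, so after x·y·y the machine is still in q1, and z then leads to the accepting state q3. Hence qqqqqp ∈ L(N).

qqqqqp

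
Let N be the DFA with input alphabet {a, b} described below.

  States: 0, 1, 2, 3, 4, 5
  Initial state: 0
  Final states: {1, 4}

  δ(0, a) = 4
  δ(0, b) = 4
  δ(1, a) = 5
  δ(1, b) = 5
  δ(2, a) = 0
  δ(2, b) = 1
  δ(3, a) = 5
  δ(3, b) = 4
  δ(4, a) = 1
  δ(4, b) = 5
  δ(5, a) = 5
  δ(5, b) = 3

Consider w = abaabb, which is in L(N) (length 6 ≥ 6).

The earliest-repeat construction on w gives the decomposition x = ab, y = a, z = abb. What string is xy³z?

abaaaabb

xy^3z = ab·a·a·a·abb = abaaaabb.
Reading y = a takes N from 5 back to 5, so after x·y·y·y the machine is still in 5, and z then leads to the accepting state 4. Hence abaaaabb ∈ L(N).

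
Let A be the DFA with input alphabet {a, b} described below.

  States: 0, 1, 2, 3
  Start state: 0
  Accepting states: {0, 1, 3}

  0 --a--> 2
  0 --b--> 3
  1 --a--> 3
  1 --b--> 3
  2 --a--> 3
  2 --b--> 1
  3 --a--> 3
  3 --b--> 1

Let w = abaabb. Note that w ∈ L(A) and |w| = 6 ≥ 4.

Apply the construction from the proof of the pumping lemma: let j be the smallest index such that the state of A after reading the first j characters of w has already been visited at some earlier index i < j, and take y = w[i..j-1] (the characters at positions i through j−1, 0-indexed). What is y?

Run of A on w = a b a a b b:
  step 0: 0  (start)
  step 1: 2  (read a: 0→2)
  step 2: 1  (read b: 2→1)
  step 3: 3  (read a: 1→3)
  step 4: 3  (read a: 3→3)   ← first repeat (3 seen earlier)
  step 5: 1  (read b: 3→1)
  step 6: 3  (read b: 1→3)

So i = 3, j = 4, giving x = w[0:3] = aba, y = w[3:4] = a, z = w[4:6] = bb.
Check: |xy| = 4 ≤ 4 and |y| = 1 ≥ 1. Reading y takes A from 3 back to 3, so every xyⁱz is accepted.

a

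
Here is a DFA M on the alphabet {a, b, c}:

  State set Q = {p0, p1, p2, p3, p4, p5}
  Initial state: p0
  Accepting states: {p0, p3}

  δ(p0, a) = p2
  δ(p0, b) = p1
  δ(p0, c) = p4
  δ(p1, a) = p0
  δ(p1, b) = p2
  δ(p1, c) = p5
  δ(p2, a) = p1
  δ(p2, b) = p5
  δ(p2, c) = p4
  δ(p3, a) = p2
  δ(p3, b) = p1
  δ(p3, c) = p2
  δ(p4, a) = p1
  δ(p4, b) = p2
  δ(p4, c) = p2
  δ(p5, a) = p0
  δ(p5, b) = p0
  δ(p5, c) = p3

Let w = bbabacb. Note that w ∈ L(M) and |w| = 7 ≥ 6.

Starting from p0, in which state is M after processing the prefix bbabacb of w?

p0

Run of M on the first 7 characters of w = b b a b a c b:
  step 0: p0  (start)
  step 1: p1  (read b: p0→p1)
  step 2: p2  (read b: p1→p2)
  step 3: p1  (read a: p2→p1)
  step 4: p2  (read b: p1→p2)
  step 5: p1  (read a: p2→p1)
  step 6: p5  (read c: p1→p5)
  step 7: p0  (read b: p5→p0)

After reading 7 characters, M is in state p0.
(This kind of state-tracing is the core of the pumping-lemma construction: with 6 states, pigeonhole forces a repeat within the first 6 steps.)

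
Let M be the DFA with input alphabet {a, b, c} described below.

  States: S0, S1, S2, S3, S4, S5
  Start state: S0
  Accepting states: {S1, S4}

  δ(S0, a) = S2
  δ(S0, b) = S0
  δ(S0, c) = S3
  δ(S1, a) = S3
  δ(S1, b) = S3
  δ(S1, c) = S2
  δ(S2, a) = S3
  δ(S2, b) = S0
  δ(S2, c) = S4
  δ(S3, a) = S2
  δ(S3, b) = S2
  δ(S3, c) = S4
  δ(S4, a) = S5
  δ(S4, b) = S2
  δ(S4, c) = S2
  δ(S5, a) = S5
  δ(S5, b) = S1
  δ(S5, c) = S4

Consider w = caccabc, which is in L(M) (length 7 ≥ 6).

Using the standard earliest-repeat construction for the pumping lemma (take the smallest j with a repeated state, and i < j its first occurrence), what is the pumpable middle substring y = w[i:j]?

cc

Run of M on w = c a c c a b c:
  step 0: S0  (start)
  step 1: S3  (read c: S0→S3)
  step 2: S2  (read a: S3→S2)
  step 3: S4  (read c: S2→S4)
  step 4: S2  (read c: S4→S2)   ← first repeat (S2 seen earlier)
  step 5: S3  (read a: S2→S3)
  step 6: S2  (read b: S3→S2)
  step 7: S4  (read c: S2→S4)

So i = 2, j = 4, giving x = w[0:2] = ca, y = w[2:4] = cc, z = w[4:7] = abc.
Check: |xy| = 4 ≤ 6 and |y| = 2 ≥ 1. Reading y takes M from S2 back to S2, so every xyⁱz is accepted.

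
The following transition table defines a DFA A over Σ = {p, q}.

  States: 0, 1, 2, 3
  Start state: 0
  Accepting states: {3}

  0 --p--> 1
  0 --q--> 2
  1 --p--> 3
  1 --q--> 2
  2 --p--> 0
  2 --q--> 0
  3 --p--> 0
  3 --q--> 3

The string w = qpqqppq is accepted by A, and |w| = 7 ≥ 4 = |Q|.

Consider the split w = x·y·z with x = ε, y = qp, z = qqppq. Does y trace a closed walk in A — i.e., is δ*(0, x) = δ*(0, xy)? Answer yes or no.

Run of A on the first 2 characters of w = q p:
  step 0: 0  (start)
  step 1: 2  (read q: 0→2)
  step 2: 0  (read p: 2→0)

After x (step 0): 0. After xy (step 2): 0.
They match, so y = qp drives A around a cycle from 0 back to itself; pumping y any number of times keeps A in 0 before reading z, and xyⁱz ∈ L(A) for every i ≥ 0.

yes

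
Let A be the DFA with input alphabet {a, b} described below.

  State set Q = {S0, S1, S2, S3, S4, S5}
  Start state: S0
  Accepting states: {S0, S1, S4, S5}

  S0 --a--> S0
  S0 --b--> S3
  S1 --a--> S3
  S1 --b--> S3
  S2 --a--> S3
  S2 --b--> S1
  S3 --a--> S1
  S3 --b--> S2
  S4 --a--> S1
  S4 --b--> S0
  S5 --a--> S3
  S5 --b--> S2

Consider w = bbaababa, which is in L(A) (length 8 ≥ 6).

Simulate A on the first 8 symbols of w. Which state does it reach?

S1

Run of A on the first 8 characters of w = b b a a b a b a:
  step 0: S0  (start)
  step 1: S3  (read b: S0→S3)
  step 2: S2  (read b: S3→S2)
  step 3: S3  (read a: S2→S3)
  step 4: S1  (read a: S3→S1)
  step 5: S3  (read b: S1→S3)
  step 6: S1  (read a: S3→S1)
  step 7: S3  (read b: S1→S3)
  step 8: S1  (read a: S3→S1)

After reading 8 characters, A is in state S1.
(This kind of state-tracing is the core of the pumping-lemma construction: with 6 states, pigeonhole forces a repeat within the first 6 steps.)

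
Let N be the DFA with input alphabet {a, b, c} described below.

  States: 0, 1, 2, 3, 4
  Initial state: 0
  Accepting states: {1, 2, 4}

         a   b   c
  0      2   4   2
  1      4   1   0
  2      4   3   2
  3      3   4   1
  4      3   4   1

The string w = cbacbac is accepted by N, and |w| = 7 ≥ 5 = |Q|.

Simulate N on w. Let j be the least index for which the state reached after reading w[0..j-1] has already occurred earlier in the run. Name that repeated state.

3

State sequence: 0 -c-> 2 -b-> 3 -a-> 3 -c-> 1 -b-> 1 -a-> 4 -c-> 1
First repeat at step 3: 3 was already visited.

The earliest repeat is at step j = 3: N is in 3, which it already visited at step i = 2.
With |Q| = 5, pigeonhole forces a state repeat no later than step 5; the substring read between the first and second visits to that state can be pumped.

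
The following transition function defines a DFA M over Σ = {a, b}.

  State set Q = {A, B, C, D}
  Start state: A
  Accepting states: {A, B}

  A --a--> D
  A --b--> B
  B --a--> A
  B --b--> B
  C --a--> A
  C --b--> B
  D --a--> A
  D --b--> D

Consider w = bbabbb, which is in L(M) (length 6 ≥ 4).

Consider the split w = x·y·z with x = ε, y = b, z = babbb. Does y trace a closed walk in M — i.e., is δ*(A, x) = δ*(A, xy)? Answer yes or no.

State sequence: A -b-> B

After x (step 0): A. After xy (step 1): B.
They differ (A ≠ B), so y is not a cycle from the state after x; this split is not the one the pumping-lemma construction produces, and pumping y need not keep the string in L(M).

no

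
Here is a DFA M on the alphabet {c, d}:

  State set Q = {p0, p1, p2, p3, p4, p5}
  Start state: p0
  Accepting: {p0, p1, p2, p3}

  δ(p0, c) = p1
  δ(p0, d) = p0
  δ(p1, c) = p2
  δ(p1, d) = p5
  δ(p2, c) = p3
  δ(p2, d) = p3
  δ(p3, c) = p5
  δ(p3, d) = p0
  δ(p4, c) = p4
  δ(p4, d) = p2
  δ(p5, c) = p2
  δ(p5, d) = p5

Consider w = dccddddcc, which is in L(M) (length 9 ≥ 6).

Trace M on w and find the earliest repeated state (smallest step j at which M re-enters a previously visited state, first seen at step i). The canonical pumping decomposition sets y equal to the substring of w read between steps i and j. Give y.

Run of M on w = d c c d d d d c c:
  step 0: p0  (start)
  step 1: p0  (read d: p0→p0)   ← first repeat (p0 seen earlier)
  step 2: p1  (read c: p0→p1)
  step 3: p2  (read c: p1→p2)
  step 4: p3  (read d: p2→p3)
  step 5: p0  (read d: p3→p0)
  step 6: p0  (read d: p0→p0)
  step 7: p0  (read d: p0→p0)
  step 8: p1  (read c: p0→p1)
  step 9: p2  (read c: p1→p2)

So i = 0, j = 1, giving x = w[0:0] = ε, y = w[0:1] = d, z = w[1:9] = ccddddcc.
Check: |xy| = 1 ≤ 6 and |y| = 1 ≥ 1. Reading y takes M from p0 back to p0, so every xyⁱz is accepted.
With |Q| = 6, pigeonhole forces a state repeat no later than step 6; the substring read between the first and second visits to that state can be pumped.

d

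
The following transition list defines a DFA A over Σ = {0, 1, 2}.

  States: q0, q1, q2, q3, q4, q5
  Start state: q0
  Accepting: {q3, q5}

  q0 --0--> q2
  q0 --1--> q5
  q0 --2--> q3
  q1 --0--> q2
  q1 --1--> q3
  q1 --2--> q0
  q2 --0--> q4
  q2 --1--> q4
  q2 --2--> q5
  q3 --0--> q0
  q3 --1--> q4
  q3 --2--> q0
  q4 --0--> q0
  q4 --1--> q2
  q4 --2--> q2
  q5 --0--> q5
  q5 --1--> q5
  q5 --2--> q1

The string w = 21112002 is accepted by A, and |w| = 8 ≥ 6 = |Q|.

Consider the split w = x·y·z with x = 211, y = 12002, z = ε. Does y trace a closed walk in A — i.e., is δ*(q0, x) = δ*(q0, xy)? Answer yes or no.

no

State sequence: q0 -2-> q3 -1-> q4 -1-> q2 -1-> q4 -2-> q2 -0-> q4 -0-> q0 -2-> q3

After x (step 3): q2. After xy (step 8): q3.
They differ (q2 ≠ q3), so y is not a cycle from the state after x; this split is not the one the pumping-lemma construction produces, and pumping y need not keep the string in L(A).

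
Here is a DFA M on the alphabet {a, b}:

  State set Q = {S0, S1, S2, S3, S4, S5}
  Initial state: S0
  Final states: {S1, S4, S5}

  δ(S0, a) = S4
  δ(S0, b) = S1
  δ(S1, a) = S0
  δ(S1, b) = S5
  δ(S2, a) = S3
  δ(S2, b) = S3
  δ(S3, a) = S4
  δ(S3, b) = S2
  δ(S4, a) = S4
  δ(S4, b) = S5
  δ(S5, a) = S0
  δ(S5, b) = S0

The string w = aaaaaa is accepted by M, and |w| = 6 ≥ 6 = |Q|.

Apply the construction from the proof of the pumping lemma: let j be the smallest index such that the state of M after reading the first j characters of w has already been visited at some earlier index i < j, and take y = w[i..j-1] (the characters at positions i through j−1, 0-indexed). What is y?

Run of M on w = a a a a a a:
  step 0: S0  (start)
  step 1: S4  (read a: S0→S4)
  step 2: S4  (read a: S4→S4)   ← first repeat (S4 seen earlier)
  step 3: S4  (read a: S4→S4)
  step 4: S4  (read a: S4→S4)
  step 5: S4  (read a: S4→S4)
  step 6: S4  (read a: S4→S4)

So i = 1, j = 2, giving x = w[0:1] = a, y = w[1:2] = a, z = w[2:6] = aaaa.
Check: |xy| = 2 ≤ 6 and |y| = 1 ≥ 1. Reading y takes M from S4 back to S4, so every xyⁱz is accepted.

a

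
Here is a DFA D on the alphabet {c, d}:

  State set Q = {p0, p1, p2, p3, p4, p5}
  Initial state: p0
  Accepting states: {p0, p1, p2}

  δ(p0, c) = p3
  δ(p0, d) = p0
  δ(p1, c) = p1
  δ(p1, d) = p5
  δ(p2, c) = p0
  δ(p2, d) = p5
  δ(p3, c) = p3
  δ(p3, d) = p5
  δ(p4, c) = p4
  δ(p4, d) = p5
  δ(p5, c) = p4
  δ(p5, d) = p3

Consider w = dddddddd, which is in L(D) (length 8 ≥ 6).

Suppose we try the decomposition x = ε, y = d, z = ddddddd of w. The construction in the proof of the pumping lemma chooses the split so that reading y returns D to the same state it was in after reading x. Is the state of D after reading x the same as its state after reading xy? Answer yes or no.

yes

Run of D on the first 1 characters of w = d:
  step 0: p0  (start)
  step 1: p0  (read d: p0→p0)

After x (step 0): p0. After xy (step 1): p0.
They match, so y = d drives D around a cycle from p0 back to itself; pumping y any number of times keeps D in p0 before reading z, and xyⁱz ∈ L(D) for every i ≥ 0.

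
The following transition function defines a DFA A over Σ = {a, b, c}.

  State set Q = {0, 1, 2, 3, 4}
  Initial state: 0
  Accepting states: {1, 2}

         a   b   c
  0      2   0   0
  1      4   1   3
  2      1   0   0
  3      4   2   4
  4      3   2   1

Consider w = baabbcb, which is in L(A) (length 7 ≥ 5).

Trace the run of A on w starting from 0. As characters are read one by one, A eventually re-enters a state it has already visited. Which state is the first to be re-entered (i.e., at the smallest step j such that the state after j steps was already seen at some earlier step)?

0

State sequence: 0 -b-> 0 -a-> 2 -a-> 1 -b-> 1 -b-> 1 -c-> 3 -b-> 2
First repeat at step 1: 0 was already visited.

The earliest repeat is at step j = 1: A is in 0, which it already visited at step i = 0.
Since A has 5 states, any run of length ≥ 5 visits 5+1 states, so by pigeonhole some state repeats within the first 5 steps — that repeat gives the pumpable loop.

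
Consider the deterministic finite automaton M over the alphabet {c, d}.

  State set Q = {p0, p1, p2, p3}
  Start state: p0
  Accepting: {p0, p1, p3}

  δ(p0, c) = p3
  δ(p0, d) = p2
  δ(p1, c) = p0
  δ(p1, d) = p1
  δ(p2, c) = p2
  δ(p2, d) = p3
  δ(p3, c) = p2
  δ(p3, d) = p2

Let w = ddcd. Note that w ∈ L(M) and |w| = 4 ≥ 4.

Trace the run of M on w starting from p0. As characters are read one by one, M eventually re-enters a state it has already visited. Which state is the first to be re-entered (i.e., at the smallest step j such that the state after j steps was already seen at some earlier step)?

State sequence: p0 -d-> p2 -d-> p3 -c-> p2 -d-> p3
First repeat at step 3: p2 was already visited.

The earliest repeat is at step j = 3: M is in p2, which it already visited at step i = 1.
Pumping length from the standard proof: p = 4 (the number of states). The repeated state found above gives |xy| = j ≤ 4 and |y| = j − i ≥ 1.

p2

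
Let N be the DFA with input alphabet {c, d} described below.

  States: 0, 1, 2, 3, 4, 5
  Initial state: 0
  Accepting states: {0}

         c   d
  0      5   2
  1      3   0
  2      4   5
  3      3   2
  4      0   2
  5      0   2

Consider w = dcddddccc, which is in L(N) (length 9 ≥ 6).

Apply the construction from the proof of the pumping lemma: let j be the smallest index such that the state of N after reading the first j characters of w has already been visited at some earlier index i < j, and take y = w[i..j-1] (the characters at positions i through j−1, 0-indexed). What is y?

State sequence: 0 -d-> 2 -c-> 4 -d-> 2 -d-> 5 -d-> 2 -d-> 5 -c-> 0 -c-> 5 -c-> 0
First repeat at step 3: 2 was already visited.

So i = 1, j = 3, giving x = w[0:1] = d, y = w[1:3] = cd, z = w[3:9] = dddccc.
Check: |xy| = 3 ≤ 6 and |y| = 2 ≥ 1. Reading y takes N from 2 back to 2, so every xyⁱz is accepted.
The DFA has 6 states, so the proof of the pumping lemma guarantees a repeated state among the first 6+1 visited; the segment between the two visits is the pumpable y.

cd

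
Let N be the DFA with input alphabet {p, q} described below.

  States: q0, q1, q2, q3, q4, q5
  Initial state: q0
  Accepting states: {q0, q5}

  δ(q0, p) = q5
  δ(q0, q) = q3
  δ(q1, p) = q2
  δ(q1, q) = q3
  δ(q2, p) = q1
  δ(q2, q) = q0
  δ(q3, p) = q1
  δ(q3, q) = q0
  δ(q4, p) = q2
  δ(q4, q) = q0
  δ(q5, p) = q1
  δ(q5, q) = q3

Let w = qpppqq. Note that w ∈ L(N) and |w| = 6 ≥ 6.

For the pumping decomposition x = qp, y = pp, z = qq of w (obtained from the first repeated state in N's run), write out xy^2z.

qpppppqq

xy^2z = qp·pp·pp·qq = qpppppqq.
Reading y = pp takes N from q1 back to q1, so after x·y·y the machine is still in q1, and z then leads to the accepting state q0. Hence qpppppqq ∈ L(N).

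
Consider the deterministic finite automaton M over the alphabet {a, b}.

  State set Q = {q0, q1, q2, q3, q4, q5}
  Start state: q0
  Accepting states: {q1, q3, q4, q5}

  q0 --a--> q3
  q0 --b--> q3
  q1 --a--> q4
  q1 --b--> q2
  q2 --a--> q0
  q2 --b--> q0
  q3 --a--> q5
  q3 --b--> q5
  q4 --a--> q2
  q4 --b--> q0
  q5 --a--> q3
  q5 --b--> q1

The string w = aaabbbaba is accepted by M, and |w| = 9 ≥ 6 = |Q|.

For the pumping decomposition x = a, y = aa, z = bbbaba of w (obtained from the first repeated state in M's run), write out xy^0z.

abbbaba

xy⁰z = xz = a·bbbaba = abbbaba.
Reading y = aa takes M from q3 back to q3, so after x the machine is still in q3, and z then leads to the accepting state q5. Hence abbbaba ∈ L(M).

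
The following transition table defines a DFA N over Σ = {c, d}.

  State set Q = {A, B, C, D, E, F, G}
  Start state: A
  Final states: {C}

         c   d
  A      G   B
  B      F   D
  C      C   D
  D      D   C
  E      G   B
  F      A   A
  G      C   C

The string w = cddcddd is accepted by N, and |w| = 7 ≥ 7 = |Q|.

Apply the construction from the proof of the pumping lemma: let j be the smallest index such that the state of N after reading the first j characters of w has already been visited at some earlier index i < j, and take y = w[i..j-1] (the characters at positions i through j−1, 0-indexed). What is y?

c

Run of N on w = c d d c d d d:
  step 0: A  (start)
  step 1: G  (read c: A→G)
  step 2: C  (read d: G→C)
  step 3: D  (read d: C→D)
  step 4: D  (read c: D→D)   ← first repeat (D seen earlier)
  step 5: C  (read d: D→C)
  step 6: D  (read d: C→D)
  step 7: C  (read d: D→C)

So i = 3, j = 4, giving x = w[0:3] = cdd, y = w[3:4] = c, z = w[4:7] = ddd.
Check: |xy| = 4 ≤ 7 and |y| = 1 ≥ 1. Reading y takes N from D back to D, so every xyⁱz is accepted.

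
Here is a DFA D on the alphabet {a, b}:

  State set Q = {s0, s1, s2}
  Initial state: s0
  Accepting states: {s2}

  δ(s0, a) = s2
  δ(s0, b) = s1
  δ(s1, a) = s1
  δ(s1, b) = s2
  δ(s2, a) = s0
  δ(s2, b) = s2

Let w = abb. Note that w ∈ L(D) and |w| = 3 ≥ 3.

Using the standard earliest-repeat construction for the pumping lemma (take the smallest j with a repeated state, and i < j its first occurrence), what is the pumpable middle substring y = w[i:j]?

b

Run of D on w = a b b:
  step 0: s0  (start)
  step 1: s2  (read a: s0→s2)
  step 2: s2  (read b: s2→s2)   ← first repeat (s2 seen earlier)
  step 3: s2  (read b: s2→s2)

So i = 1, j = 2, giving x = w[0:1] = a, y = w[1:2] = b, z = w[2:3] = b.
Check: |xy| = 2 ≤ 3 and |y| = 1 ≥ 1. Reading y takes D from s2 back to s2, so every xyⁱz is accepted.
Since D has 3 states, any run of length ≥ 3 visits 3+1 states, so by pigeonhole some state repeats within the first 3 steps — that repeat gives the pumpable loop.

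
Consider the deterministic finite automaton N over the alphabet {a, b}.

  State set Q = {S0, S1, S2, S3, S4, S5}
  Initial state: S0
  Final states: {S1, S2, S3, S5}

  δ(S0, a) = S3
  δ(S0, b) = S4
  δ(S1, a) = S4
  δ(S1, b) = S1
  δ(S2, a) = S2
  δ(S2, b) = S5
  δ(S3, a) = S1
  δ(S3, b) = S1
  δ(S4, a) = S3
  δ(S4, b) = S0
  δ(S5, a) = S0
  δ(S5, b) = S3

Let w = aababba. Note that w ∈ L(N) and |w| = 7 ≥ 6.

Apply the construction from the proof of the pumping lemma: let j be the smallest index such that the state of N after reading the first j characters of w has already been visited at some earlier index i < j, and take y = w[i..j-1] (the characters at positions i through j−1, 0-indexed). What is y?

b

Run of N on w = a a b a b b a:
  step 0: S0  (start)
  step 1: S3  (read a: S0→S3)
  step 2: S1  (read a: S3→S1)
  step 3: S1  (read b: S1→S1)   ← first repeat (S1 seen earlier)
  step 4: S4  (read a: S1→S4)
  step 5: S0  (read b: S4→S0)
  step 6: S4  (read b: S0→S4)
  step 7: S3  (read a: S4→S3)

So i = 2, j = 3, giving x = w[0:2] = aa, y = w[2:3] = b, z = w[3:7] = abba.
Check: |xy| = 3 ≤ 6 and |y| = 1 ≥ 1. Reading y takes N from S1 back to S1, so every xyⁱz is accepted.
With |Q| = 6, pigeonhole forces a state repeat no later than step 6; the substring read between the first and second visits to that state can be pumped.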